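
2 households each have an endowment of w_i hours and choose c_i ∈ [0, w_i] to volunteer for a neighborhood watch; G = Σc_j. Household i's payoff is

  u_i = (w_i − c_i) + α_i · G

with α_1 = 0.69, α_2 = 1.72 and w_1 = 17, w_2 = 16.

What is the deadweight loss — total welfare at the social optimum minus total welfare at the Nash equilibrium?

∂u_i/∂c_i = α_i − 1, so household i contributes w_i if α_i > 1, else 0.
α_i > 1 for i ∈ {2}; NE contributions (0, 16), G = 16.
W^NE = Σw_i − G^NE + (Σα_i)·G^NE = 33 + 1.41·16 = 55.56.
Planner: ∂(Σu_j)/∂c_i = Σα_j − 1 = 1.41 > 0, so everyone contributes w_i; G^SO = 33, W^SO = 33 + 1.41·33 = 79.53.
Deadweight loss = 23.97.

23.97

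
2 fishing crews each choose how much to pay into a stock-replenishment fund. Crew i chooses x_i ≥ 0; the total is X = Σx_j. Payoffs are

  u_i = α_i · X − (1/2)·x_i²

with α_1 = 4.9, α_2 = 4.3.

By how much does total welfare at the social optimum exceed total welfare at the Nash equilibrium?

21.25

Crew i's FOC: ∂u_i/∂x_i = α_i − x_i = 0, so x_i* = α_i.
NE contributions = (4.9, 4.3); X = 9.2.
W^NE = (Σα)·X − ½Σα_i² = 9.2² − ½·42.5 = 63.39.
Planner sets x_i = Σα_j = 9.2 for every i, so X^SO = 2·9.2 = 18.4.
W^SO = (Σα)·X^SO − ½·2·(Σα)² = (2/2)·9.2² = 84.64.
Deadweight loss = W^SO − W^NE = 21.25.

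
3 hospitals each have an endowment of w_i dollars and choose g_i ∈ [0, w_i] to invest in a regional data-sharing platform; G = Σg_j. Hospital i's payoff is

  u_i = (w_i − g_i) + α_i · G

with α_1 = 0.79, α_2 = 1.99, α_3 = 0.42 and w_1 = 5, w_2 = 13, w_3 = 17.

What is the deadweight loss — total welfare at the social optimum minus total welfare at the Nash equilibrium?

48.4

∂u_i/∂g_i = α_i − 1, so hospital i contributes w_i if α_i > 1, else 0.
α_i > 1 for i ∈ {2}; NE contributions (0, 13, 0), G = 13.
W^NE = Σw_i − G^NE + (Σα_i)·G^NE = 35 + 2.2·13 = 63.6.
Planner: ∂(Σu_j)/∂g_i = Σα_j − 1 = 2.2 > 0, so everyone contributes w_i; G^SO = 35, W^SO = 35 + 2.2·35 = 112.
Deadweight loss = 48.4.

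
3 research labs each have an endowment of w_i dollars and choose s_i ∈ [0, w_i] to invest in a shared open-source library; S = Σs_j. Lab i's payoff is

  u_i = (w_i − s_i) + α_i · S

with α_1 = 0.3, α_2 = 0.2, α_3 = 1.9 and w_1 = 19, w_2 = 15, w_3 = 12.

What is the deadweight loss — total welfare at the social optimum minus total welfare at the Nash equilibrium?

47.6

∂u_i/∂s_i = α_i − 1, so lab i contributes w_i if α_i > 1, else 0.
α_i > 1 for i ∈ {3}; NE contributions (0, 0, 12), S = 12.
W^NE = Σw_i − S^NE + (Σα_i)·S^NE = 46 + 1.4·12 = 62.8.
Planner: ∂(Σu_j)/∂s_i = Σα_j − 1 = 1.4 > 0, so everyone contributes w_i; S^SO = 46, W^SO = 46 + 1.4·46 = 110.4.
Deadweight loss = 47.6.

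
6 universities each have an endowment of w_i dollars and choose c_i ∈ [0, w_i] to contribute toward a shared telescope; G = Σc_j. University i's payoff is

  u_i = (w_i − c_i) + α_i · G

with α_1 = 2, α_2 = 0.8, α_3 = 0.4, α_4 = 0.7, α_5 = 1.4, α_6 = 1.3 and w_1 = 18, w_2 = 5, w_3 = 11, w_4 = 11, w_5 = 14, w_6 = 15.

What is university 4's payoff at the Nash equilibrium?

∂u_i/∂c_i = α_i − 1, so university i contributes w_i if α_i > 1, else 0.
α_i > 1 for i ∈ {1, 5, 6}; NE contributions (18, 0, 0, 0, 14, 15), G = 47.
u_4 = (11 − 0) + 0.7·47 = 43.9.

43.9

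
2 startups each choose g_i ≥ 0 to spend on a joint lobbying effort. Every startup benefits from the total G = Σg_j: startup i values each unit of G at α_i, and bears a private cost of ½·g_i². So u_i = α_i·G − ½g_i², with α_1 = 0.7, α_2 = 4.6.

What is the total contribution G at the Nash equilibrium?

Startup i's FOC: ∂u_i/∂g_i = α_i − g_i = 0, so g_i* = α_i.
NE contributions = (0.7, 4.6); G = 5.3.

5.3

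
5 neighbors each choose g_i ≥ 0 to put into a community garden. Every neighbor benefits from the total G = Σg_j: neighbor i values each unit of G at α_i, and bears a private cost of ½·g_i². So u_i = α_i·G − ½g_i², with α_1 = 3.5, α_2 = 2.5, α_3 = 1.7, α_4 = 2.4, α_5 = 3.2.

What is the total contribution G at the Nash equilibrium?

Neighbor i's FOC: ∂u_i/∂g_i = α_i − g_i = 0, so g_i* = α_i.
NE contributions = (3.5, 2.5, 1.7, 2.4, 3.2); G = 13.3.

13.3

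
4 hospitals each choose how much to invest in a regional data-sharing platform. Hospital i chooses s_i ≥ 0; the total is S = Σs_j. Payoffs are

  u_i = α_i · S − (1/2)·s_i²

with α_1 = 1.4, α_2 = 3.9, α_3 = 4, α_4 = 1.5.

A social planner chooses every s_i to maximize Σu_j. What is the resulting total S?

Planner FOC: ∂(Σu_j)/∂s_i = (Σα_j) − s_i = 0, so s_i^SO = Σα_j = 10.8 for every i; S^SO = 43.2.

43.2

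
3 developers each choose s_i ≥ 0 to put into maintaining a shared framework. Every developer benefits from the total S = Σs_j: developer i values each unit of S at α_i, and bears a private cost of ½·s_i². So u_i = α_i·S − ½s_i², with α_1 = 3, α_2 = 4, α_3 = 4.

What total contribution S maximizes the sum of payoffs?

33

Planner FOC: ∂(Σu_j)/∂s_i = (Σα_j) − s_i = 0, so s_i^SO = Σα_j = 11 for every i; S^SO = 33.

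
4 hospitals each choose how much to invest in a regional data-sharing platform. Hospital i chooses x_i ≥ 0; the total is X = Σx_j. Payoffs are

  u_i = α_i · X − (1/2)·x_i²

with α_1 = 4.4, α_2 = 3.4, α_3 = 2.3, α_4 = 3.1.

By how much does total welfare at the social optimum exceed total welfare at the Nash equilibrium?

Hospital i's FOC: ∂u_i/∂x_i = α_i − x_i = 0, so x_i* = α_i.
NE contributions = (4.4, 3.4, 2.3, 3.1); X = 13.2.
W^NE = (Σα)·X − ½Σα_i² = 13.2² − ½·45.82 = 151.33.
Planner sets x_i = Σα_j = 13.2 for every i, so X^SO = 4·13.2 = 52.8.
W^SO = (Σα)·X^SO − ½·4·(Σα)² = (4/2)·13.2² = 348.48.
Deadweight loss = W^SO − W^NE = 197.15.

197.15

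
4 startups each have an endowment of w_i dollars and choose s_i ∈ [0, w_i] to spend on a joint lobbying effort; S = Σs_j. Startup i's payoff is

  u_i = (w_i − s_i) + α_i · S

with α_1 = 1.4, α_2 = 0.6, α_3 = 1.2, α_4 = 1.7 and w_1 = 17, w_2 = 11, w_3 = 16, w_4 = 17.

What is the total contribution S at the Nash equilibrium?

50

∂u_i/∂s_i = α_i − 1, so startup i contributes w_i if α_i > 1, else 0.
α_i > 1 for i ∈ {1, 3, 4}; NE contributions (17, 0, 16, 17), S = 50.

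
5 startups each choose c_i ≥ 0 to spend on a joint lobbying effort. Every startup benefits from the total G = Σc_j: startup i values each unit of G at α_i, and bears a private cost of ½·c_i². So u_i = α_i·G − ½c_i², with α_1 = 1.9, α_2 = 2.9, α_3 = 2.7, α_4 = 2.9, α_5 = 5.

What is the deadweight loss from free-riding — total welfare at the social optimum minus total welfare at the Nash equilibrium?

382.1

Startup i's FOC: ∂u_i/∂c_i = α_i − c_i = 0, so c_i* = α_i.
NE contributions = (1.9, 2.9, 2.7, 2.9, 5); G = 15.4.
W^NE = (Σα)·G − ½Σα_i² = 15.4² − ½·52.72 = 210.8.
Planner sets c_i = Σα_j = 15.4 for every i, so G^SO = 5·15.4 = 77.
W^SO = (Σα)·G^SO − ½·5·(Σα)² = (5/2)·15.4² = 592.9.
Deadweight loss = W^SO − W^NE = 382.1.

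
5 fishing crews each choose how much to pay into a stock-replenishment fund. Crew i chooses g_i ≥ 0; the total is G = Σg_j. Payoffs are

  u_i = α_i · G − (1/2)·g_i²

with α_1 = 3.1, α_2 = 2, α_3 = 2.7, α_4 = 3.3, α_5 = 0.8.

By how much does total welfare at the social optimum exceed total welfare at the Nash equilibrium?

Crew i's FOC: ∂u_i/∂g_i = α_i − g_i = 0, so g_i* = α_i.
NE contributions = (3.1, 2, 2.7, 3.3, 0.8); G = 11.9.
W^NE = (Σα)·G − ½Σα_i² = 11.9² − ½·32.43 = 125.395.
Planner sets g_i = Σα_j = 11.9 for every i, so G^SO = 5·11.9 = 59.5.
W^SO = (Σα)·G^SO − ½·5·(Σα)² = (5/2)·11.9² = 354.025.
Deadweight loss = W^SO − W^NE = 228.63.

228.63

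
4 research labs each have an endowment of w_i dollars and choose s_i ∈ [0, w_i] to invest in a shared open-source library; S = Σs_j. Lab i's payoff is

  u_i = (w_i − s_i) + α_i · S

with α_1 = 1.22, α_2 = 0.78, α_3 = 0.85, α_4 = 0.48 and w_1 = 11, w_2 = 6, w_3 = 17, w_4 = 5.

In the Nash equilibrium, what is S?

∂u_i/∂s_i = α_i − 1, so lab i contributes w_i if α_i > 1, else 0.
α_i > 1 for i ∈ {1}; NE contributions (11, 0, 0, 0), S = 11.

11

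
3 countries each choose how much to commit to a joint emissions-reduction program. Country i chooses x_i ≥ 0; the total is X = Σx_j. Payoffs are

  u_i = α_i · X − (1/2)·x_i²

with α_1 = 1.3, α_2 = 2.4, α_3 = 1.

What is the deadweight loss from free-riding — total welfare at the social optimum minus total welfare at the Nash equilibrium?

15.27

Country i's FOC: ∂u_i/∂x_i = α_i − x_i = 0, so x_i* = α_i.
NE contributions = (1.3, 2.4, 1); X = 4.7.
W^NE = (Σα)·X − ½Σα_i² = 4.7² − ½·8.45 = 17.865.
Planner sets x_i = Σα_j = 4.7 for every i, so X^SO = 3·4.7 = 14.1.
W^SO = (Σα)·X^SO − ½·3·(Σα)² = (3/2)·4.7² = 33.135.
Deadweight loss = W^SO − W^NE = 15.27.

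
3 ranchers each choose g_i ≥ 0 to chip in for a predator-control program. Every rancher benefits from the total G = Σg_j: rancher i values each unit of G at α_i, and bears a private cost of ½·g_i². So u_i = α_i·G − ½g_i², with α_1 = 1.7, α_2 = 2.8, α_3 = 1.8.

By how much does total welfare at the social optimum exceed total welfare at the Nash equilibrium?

Rancher i's FOC: ∂u_i/∂g_i = α_i − g_i = 0, so g_i* = α_i.
NE contributions = (1.7, 2.8, 1.8); G = 6.3.
W^NE = (Σα)·G − ½Σα_i² = 6.3² − ½·13.97 = 32.705.
Planner sets g_i = Σα_j = 6.3 for every i, so G^SO = 3·6.3 = 18.9.
W^SO = (Σα)·G^SO − ½·3·(Σα)² = (3/2)·6.3² = 59.535.
Deadweight loss = W^SO − W^NE = 26.83.

26.83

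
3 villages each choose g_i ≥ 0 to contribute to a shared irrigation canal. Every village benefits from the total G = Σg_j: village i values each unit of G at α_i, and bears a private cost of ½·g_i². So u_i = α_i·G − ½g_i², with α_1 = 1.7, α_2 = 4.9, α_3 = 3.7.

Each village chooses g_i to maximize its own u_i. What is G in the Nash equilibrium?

Village i's FOC: ∂u_i/∂g_i = α_i − g_i = 0, so g_i* = α_i.
NE contributions = (1.7, 4.9, 3.7); G = 10.3.

10.3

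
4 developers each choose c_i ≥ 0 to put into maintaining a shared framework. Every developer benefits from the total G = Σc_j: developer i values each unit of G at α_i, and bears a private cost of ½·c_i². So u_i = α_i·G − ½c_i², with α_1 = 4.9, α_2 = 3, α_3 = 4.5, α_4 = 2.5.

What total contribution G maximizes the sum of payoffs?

Planner FOC: ∂(Σu_j)/∂c_i = (Σα_j) − c_i = 0, so c_i^SO = Σα_j = 14.9 for every i; G^SO = 59.6.

59.6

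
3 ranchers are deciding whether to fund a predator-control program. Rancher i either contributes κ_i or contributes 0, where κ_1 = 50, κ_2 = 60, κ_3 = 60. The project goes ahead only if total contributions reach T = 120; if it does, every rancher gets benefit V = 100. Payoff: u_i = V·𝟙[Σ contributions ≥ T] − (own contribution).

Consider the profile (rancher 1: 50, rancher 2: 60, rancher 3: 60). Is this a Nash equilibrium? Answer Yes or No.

Total = 170 ≥ 120: provided.
Rancher 1 (pledges 50, payoff 50): dropping to 0 → total 120, payoff 100. Profitable deviation.

No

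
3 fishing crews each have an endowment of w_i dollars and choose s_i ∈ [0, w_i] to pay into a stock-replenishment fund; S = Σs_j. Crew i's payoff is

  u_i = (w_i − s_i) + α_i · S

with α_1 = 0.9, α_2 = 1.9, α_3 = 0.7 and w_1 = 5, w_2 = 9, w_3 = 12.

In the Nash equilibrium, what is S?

9

∂u_i/∂s_i = α_i − 1, so crew i contributes w_i if α_i > 1, else 0.
α_i > 1 for i ∈ {2}; NE contributions (0, 9, 0), S = 9.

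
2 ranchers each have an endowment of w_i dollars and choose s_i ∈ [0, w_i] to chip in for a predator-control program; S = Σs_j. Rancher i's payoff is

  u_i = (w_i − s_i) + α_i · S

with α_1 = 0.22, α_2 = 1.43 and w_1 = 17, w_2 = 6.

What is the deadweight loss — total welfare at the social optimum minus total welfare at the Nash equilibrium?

∂u_i/∂s_i = α_i − 1, so rancher i contributes w_i if α_i > 1, else 0.
α_i > 1 for i ∈ {2}; NE contributions (0, 6), S = 6.
W^NE = Σw_i − S^NE + (Σα_i)·S^NE = 23 + 0.65·6 = 26.9.
Planner: ∂(Σu_j)/∂s_i = Σα_j − 1 = 0.65 > 0, so everyone contributes w_i; S^SO = 23, W^SO = 23 + 0.65·23 = 37.95.
Deadweight loss = 11.05.

11.05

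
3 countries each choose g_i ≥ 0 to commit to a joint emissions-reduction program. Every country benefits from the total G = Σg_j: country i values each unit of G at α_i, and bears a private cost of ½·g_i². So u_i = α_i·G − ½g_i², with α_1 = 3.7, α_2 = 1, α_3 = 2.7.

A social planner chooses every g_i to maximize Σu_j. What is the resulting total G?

22.2

Planner FOC: ∂(Σu_j)/∂g_i = (Σα_j) − g_i = 0, so g_i^SO = Σα_j = 7.4 for every i; G^SO = 22.2.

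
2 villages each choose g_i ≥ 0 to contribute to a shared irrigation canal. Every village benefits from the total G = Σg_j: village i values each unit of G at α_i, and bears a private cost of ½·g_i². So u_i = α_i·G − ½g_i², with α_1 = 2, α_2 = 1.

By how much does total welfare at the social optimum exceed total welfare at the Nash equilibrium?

2.5

Village i's FOC: ∂u_i/∂g_i = α_i − g_i = 0, so g_i* = α_i.
NE contributions = (2, 1); G = 3.
W^NE = (Σα)·G − ½Σα_i² = 3² − ½·5 = 6.5.
Planner sets g_i = Σα_j = 3 for every i, so G^SO = 2·3 = 6.
W^SO = (Σα)·G^SO − ½·2·(Σα)² = (2/2)·3² = 9.
Deadweight loss = W^SO − W^NE = 2.5.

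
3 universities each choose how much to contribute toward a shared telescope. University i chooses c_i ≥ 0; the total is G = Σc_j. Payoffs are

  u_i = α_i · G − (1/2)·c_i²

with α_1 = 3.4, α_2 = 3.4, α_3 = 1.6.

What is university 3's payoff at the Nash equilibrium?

12.16

University i's FOC: ∂u_i/∂c_i = α_i − c_i = 0, so c_i* = α_i.
NE contributions = (3.4, 3.4, 1.6); G = 8.4.
u_3 = α_3·G − ½·(c_3)² = 1.6·8.4 − ½·1.6² = 12.16.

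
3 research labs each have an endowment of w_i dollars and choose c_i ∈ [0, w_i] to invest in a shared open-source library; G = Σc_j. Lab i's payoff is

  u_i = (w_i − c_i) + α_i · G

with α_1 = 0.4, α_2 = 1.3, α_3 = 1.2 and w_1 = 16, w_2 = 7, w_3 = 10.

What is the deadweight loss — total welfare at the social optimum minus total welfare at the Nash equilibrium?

30.4

∂u_i/∂c_i = α_i − 1, so lab i contributes w_i if α_i > 1, else 0.
α_i > 1 for i ∈ {2, 3}; NE contributions (0, 7, 10), G = 17.
W^NE = Σw_i − G^NE + (Σα_i)·G^NE = 33 + 1.9·17 = 65.3.
Planner: ∂(Σu_j)/∂c_i = Σα_j − 1 = 1.9 > 0, so everyone contributes w_i; G^SO = 33, W^SO = 33 + 1.9·33 = 95.7.
Deadweight loss = 30.4.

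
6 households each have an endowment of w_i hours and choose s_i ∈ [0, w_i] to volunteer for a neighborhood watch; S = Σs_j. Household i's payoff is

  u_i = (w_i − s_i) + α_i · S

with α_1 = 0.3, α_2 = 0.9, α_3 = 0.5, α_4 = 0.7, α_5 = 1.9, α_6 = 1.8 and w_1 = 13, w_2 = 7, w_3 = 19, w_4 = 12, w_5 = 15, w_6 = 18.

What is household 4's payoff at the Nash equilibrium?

35.1

∂u_i/∂s_i = α_i − 1, so household i contributes w_i if α_i > 1, else 0.
α_i > 1 for i ∈ {5, 6}; NE contributions (0, 0, 0, 0, 15, 18), S = 33.
u_4 = (12 − 0) + 0.7·33 = 35.1.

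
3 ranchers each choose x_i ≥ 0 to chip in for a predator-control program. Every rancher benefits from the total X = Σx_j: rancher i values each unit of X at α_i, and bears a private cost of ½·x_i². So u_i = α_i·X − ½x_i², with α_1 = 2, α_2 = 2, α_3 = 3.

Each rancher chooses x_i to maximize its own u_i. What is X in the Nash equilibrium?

Rancher i's FOC: ∂u_i/∂x_i = α_i − x_i = 0, so x_i* = α_i.
NE contributions = (2, 2, 3); X = 7.

7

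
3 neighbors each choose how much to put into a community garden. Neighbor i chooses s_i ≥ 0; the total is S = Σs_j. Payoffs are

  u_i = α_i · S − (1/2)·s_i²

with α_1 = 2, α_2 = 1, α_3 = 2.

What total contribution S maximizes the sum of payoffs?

15

Planner FOC: ∂(Σu_j)/∂s_i = (Σα_j) − s_i = 0, so s_i^SO = Σα_j = 5 for every i; S^SO = 15.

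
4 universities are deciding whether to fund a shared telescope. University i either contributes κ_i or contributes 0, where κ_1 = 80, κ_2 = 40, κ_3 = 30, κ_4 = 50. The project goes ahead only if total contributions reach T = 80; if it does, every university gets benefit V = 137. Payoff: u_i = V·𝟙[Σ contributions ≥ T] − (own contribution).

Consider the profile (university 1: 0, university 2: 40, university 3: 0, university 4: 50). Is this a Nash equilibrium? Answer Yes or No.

Total = 90 ≥ 80: provided.
University 1 (pledges 0, payoff 137): pledging 80 → total 170, payoff 57. No gain.
University 2 (pledges 40, payoff 97): dropping to 0 → total 50, payoff 0. No gain.
University 3 (pledges 0, payoff 137): pledging 30 → total 120, payoff 107. No gain.
University 4 (pledges 50, payoff 87): dropping to 0 → total 40, payoff 0. No gain.

Yes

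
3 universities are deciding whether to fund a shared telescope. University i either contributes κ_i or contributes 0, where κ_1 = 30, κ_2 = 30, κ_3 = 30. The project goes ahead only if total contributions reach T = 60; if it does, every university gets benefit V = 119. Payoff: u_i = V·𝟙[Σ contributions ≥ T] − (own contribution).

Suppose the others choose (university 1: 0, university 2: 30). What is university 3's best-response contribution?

30

Others' total = 30. Contributing 30 brings total to 60 ≥ 60: gain V − κ_3 = 89.
Best response: 30.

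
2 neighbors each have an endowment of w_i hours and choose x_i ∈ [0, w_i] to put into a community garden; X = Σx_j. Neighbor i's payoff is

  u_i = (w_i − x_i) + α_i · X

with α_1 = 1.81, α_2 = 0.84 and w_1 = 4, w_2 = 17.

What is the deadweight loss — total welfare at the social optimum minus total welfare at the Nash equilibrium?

∂u_i/∂x_i = α_i − 1, so neighbor i contributes w_i if α_i > 1, else 0.
α_i > 1 for i ∈ {1}; NE contributions (4, 0), X = 4.
W^NE = Σw_i − X^NE + (Σα_i)·X^NE = 21 + 1.65·4 = 27.6.
Planner: ∂(Σu_j)/∂x_i = Σα_j − 1 = 1.65 > 0, so everyone contributes w_i; X^SO = 21, W^SO = 21 + 1.65·21 = 55.65.
Deadweight loss = 28.05.

28.05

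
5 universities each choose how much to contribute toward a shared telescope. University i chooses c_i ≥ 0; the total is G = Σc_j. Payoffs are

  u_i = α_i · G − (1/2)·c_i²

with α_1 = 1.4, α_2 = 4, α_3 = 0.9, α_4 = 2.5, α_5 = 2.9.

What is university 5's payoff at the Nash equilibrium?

University i's FOC: ∂u_i/∂c_i = α_i − c_i = 0, so c_i* = α_i.
NE contributions = (1.4, 4, 0.9, 2.5, 2.9); G = 11.7.
u_5 = α_5·G − ½·(c_5)² = 2.9·11.7 − ½·2.9² = 29.725.

29.725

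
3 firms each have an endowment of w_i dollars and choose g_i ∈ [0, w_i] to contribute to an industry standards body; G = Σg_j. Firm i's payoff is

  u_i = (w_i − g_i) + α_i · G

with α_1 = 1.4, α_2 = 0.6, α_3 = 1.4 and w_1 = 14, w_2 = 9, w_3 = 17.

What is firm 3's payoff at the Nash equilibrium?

43.4

∂u_i/∂g_i = α_i − 1, so firm i contributes w_i if α_i > 1, else 0.
α_i > 1 for i ∈ {1, 3}; NE contributions (14, 0, 17), G = 31.
u_3 = (17 − 17) + 1.4·31 = 43.4.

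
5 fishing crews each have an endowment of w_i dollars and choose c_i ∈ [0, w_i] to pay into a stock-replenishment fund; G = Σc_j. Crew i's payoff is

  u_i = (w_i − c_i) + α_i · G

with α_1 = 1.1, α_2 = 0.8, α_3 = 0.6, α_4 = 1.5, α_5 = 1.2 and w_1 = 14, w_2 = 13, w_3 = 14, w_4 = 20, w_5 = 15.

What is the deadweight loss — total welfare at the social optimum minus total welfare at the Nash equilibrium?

113.4

∂u_i/∂c_i = α_i − 1, so crew i contributes w_i if α_i > 1, else 0.
α_i > 1 for i ∈ {1, 4, 5}; NE contributions (14, 0, 0, 20, 15), G = 49.
W^NE = Σw_i − G^NE + (Σα_i)·G^NE = 76 + 4.2·49 = 281.8.
Planner: ∂(Σu_j)/∂c_i = Σα_j − 1 = 4.2 > 0, so everyone contributes w_i; G^SO = 76, W^SO = 76 + 4.2·76 = 395.2.
Deadweight loss = 113.4.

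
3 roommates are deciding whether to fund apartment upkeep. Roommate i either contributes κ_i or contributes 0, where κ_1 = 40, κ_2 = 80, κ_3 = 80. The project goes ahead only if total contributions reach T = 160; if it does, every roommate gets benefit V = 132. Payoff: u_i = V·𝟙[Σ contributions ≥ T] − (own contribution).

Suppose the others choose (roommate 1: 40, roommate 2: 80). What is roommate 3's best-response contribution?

80

Others' total = 120. Contributing 80 brings total to 200 ≥ 160: gain V − κ_3 = 52.
Best response: 80.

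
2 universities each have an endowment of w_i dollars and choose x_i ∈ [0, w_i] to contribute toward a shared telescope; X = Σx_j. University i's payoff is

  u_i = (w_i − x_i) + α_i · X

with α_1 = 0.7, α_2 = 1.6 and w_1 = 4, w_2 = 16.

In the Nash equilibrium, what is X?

∂u_i/∂x_i = α_i − 1, so university i contributes w_i if α_i > 1, else 0.
α_i > 1 for i ∈ {2}; NE contributions (0, 16), X = 16.

16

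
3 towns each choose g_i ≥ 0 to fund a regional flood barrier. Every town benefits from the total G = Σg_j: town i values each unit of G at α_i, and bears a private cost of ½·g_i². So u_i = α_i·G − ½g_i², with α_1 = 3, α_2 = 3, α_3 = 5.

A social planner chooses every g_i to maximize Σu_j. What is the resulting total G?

33

Planner FOC: ∂(Σu_j)/∂g_i = (Σα_j) − g_i = 0, so g_i^SO = Σα_j = 11 for every i; G^SO = 33.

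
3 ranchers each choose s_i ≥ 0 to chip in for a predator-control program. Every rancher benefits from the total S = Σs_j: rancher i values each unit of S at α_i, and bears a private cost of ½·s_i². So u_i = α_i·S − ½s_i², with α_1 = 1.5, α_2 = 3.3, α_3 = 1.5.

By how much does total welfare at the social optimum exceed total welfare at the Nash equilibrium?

Rancher i's FOC: ∂u_i/∂s_i = α_i − s_i = 0, so s_i* = α_i.
NE contributions = (1.5, 3.3, 1.5); S = 6.3.
W^NE = (Σα)·S − ½Σα_i² = 6.3² − ½·15.39 = 31.995.
Planner sets s_i = Σα_j = 6.3 for every i, so S^SO = 3·6.3 = 18.9.
W^SO = (Σα)·S^SO − ½·3·(Σα)² = (3/2)·6.3² = 59.535.
Deadweight loss = W^SO − W^NE = 27.54.

27.54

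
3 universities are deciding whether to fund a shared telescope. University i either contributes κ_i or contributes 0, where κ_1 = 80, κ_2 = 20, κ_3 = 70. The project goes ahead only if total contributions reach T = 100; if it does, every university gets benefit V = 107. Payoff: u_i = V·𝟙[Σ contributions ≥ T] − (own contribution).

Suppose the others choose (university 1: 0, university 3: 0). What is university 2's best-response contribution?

0

Others' total = 0. Even contributing 20 gives 20 < 100: no benefit either way.
Best response: 0.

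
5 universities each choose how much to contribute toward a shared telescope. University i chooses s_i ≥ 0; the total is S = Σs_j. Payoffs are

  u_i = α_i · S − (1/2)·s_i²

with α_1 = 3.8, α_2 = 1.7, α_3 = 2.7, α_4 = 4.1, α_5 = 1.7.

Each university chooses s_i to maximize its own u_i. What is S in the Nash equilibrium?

14

University i's FOC: ∂u_i/∂s_i = α_i − s_i = 0, so s_i* = α_i.
NE contributions = (3.8, 1.7, 2.7, 4.1, 1.7); S = 14.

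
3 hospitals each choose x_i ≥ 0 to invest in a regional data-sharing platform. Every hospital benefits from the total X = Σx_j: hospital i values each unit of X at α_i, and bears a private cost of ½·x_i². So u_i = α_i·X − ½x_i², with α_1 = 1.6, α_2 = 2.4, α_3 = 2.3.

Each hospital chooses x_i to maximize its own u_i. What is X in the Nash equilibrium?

Hospital i's FOC: ∂u_i/∂x_i = α_i − x_i = 0, so x_i* = α_i.
NE contributions = (1.6, 2.4, 2.3); X = 6.3.

6.3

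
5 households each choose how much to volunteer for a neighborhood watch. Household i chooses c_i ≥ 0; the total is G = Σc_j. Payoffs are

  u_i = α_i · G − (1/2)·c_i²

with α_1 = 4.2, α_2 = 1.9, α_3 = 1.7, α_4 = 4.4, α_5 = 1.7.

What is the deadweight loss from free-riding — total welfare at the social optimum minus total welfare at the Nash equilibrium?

313.01

Household i's FOC: ∂u_i/∂c_i = α_i − c_i = 0, so c_i* = α_i.
NE contributions = (4.2, 1.9, 1.7, 4.4, 1.7); G = 13.9.
W^NE = (Σα)·G − ½Σα_i² = 13.9² − ½·46.39 = 170.015.
Planner sets c_i = Σα_j = 13.9 for every i, so G^SO = 5·13.9 = 69.5.
W^SO = (Σα)·G^SO − ½·5·(Σα)² = (5/2)·13.9² = 483.025.
Deadweight loss = W^SO − W^NE = 313.01.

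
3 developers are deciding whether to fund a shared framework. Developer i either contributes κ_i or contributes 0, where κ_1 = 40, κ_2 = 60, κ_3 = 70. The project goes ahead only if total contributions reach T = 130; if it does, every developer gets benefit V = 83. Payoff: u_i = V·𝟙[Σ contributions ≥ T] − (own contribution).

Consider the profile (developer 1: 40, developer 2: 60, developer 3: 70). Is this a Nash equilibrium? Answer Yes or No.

No

Total = 170 ≥ 130: provided.
Developer 1 (pledges 40, payoff 43): dropping to 0 → total 130, payoff 83. Profitable deviation.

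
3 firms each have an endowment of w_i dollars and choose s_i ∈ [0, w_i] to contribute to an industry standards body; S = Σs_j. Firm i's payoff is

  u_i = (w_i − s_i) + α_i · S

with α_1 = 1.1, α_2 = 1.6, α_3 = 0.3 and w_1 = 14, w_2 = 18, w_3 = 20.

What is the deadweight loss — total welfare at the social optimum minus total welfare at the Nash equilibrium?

∂u_i/∂s_i = α_i − 1, so firm i contributes w_i if α_i > 1, else 0.
α_i > 1 for i ∈ {1, 2}; NE contributions (14, 18, 0), S = 32.
W^NE = Σw_i − S^NE + (Σα_i)·S^NE = 52 + 2·32 = 116.
Planner: ∂(Σu_j)/∂s_i = Σα_j − 1 = 2 > 0, so everyone contributes w_i; S^SO = 52, W^SO = 52 + 2·52 = 156.
Deadweight loss = 40.

40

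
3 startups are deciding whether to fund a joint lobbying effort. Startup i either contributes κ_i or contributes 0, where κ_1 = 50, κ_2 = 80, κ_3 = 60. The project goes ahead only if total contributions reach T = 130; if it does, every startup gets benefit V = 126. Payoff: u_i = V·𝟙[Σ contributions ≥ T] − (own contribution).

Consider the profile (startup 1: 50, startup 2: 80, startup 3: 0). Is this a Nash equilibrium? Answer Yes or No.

Yes

Total = 130 ≥ 130: provided.
Startup 1 (pledges 50, payoff 76): dropping to 0 → total 80, payoff 0. No gain.
Startup 2 (pledges 80, payoff 46): dropping to 0 → total 50, payoff 0. No gain.
Startup 3 (pledges 0, payoff 126): pledging 60 → total 190, payoff 66. No gain.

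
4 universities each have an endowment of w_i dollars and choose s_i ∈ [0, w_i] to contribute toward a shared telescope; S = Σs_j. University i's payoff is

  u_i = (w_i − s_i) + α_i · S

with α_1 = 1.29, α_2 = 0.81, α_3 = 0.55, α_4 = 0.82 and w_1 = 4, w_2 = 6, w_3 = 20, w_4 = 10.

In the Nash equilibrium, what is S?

4

∂u_i/∂s_i = α_i − 1, so university i contributes w_i if α_i > 1, else 0.
α_i > 1 for i ∈ {1}; NE contributions (4, 0, 0, 0), S = 4.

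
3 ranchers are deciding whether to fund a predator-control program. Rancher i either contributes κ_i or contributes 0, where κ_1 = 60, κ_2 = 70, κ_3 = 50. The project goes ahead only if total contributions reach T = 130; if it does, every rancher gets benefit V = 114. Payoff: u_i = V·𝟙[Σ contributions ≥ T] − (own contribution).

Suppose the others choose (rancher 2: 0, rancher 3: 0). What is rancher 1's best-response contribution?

0

Others' total = 0. Even contributing 60 gives 60 < 130: no benefit either way.
Best response: 0.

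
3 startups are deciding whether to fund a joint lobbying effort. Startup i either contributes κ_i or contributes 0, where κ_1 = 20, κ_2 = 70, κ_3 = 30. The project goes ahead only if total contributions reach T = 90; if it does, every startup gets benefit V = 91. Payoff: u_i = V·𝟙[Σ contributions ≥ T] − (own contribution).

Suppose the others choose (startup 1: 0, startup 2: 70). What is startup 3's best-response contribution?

30

Others' total = 70. Contributing 30 brings total to 100 ≥ 90: gain V − κ_3 = 61.
Best response: 30.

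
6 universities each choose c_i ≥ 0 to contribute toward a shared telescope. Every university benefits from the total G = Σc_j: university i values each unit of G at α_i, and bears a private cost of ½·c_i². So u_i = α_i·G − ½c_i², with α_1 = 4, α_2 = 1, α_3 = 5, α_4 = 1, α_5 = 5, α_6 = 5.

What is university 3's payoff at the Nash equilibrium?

92.5

University i's FOC: ∂u_i/∂c_i = α_i − c_i = 0, so c_i* = α_i.
NE contributions = (4, 1, 5, 1, 5, 5); G = 21.
u_3 = α_3·G − ½·(c_3)² = 5·21 − ½·5² = 92.5.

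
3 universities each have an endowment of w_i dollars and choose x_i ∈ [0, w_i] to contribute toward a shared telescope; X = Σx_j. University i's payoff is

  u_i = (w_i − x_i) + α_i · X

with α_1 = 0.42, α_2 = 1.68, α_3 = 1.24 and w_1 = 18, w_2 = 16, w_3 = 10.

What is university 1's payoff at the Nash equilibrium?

28.92

∂u_i/∂x_i = α_i − 1, so university i contributes w_i if α_i > 1, else 0.
α_i > 1 for i ∈ {2, 3}; NE contributions (0, 16, 10), X = 26.
u_1 = (18 − 0) + 0.42·26 = 28.92.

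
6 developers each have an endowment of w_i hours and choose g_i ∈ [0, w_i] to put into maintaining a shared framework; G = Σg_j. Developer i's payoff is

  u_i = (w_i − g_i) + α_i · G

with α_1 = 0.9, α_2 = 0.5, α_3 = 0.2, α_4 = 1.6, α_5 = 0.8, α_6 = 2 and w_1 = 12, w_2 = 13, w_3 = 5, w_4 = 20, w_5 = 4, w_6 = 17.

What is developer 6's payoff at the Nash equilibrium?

74

∂u_i/∂g_i = α_i − 1, so developer i contributes w_i if α_i > 1, else 0.
α_i > 1 for i ∈ {4, 6}; NE contributions (0, 0, 0, 20, 0, 17), G = 37.
u_6 = (17 − 17) + 2·37 = 74.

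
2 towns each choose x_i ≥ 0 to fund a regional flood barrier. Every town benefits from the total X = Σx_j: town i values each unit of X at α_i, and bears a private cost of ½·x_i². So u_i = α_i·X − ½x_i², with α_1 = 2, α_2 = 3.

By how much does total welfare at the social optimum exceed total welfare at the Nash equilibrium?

6.5

Town i's FOC: ∂u_i/∂x_i = α_i − x_i = 0, so x_i* = α_i.
NE contributions = (2, 3); X = 5.
W^NE = (Σα)·X − ½Σα_i² = 5² − ½·13 = 18.5.
Planner sets x_i = Σα_j = 5 for every i, so X^SO = 2·5 = 10.
W^SO = (Σα)·X^SO − ½·2·(Σα)² = (2/2)·5² = 25.
Deadweight loss = W^SO − W^NE = 6.5.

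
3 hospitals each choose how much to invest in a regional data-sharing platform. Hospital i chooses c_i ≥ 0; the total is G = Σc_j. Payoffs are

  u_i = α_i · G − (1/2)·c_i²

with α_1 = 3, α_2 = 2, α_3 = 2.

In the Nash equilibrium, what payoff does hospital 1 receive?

16.5

Hospital i's FOC: ∂u_i/∂c_i = α_i − c_i = 0, so c_i* = α_i.
NE contributions = (3, 2, 2); G = 7.
u_1 = α_1·G − ½·(c_1)² = 3·7 − ½·3² = 16.5.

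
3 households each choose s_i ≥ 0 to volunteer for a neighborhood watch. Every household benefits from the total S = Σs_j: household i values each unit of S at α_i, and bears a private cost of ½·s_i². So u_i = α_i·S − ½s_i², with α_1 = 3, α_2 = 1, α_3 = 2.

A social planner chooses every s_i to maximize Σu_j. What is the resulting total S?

Planner FOC: ∂(Σu_j)/∂s_i = (Σα_j) − s_i = 0, so s_i^SO = Σα_j = 6 for every i; S^SO = 18.

18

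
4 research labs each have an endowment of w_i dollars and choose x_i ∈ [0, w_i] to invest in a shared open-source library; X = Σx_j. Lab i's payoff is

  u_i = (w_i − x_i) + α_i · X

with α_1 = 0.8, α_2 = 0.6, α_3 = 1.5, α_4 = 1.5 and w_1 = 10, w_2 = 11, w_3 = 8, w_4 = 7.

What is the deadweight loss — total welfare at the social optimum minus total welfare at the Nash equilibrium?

71.4

∂u_i/∂x_i = α_i − 1, so lab i contributes w_i if α_i > 1, else 0.
α_i > 1 for i ∈ {3, 4}; NE contributions (0, 0, 8, 7), X = 15.
W^NE = Σw_i − X^NE + (Σα_i)·X^NE = 36 + 3.4·15 = 87.
Planner: ∂(Σu_j)/∂x_i = Σα_j − 1 = 3.4 > 0, so everyone contributes w_i; X^SO = 36, W^SO = 36 + 3.4·36 = 158.4.
Deadweight loss = 71.4.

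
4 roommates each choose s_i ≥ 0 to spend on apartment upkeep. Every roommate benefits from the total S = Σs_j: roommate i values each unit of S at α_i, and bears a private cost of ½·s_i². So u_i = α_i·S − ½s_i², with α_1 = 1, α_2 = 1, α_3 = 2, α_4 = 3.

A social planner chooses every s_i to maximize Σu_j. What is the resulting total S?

Planner FOC: ∂(Σu_j)/∂s_i = (Σα_j) − s_i = 0, so s_i^SO = Σα_j = 7 for every i; S^SO = 28.

28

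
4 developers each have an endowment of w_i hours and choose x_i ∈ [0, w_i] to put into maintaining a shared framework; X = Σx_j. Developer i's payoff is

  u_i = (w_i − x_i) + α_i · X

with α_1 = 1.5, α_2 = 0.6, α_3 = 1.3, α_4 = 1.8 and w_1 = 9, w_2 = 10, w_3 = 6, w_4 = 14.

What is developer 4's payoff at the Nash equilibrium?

52.2

∂u_i/∂x_i = α_i − 1, so developer i contributes w_i if α_i > 1, else 0.
α_i > 1 for i ∈ {1, 3, 4}; NE contributions (9, 0, 6, 14), X = 29.
u_4 = (14 − 14) + 1.8·29 = 52.2.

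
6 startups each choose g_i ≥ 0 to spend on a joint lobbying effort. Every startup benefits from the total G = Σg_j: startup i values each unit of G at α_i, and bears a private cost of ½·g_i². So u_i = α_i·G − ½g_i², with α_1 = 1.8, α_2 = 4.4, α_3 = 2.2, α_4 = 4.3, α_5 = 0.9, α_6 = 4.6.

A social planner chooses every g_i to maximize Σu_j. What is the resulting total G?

Planner FOC: ∂(Σu_j)/∂g_i = (Σα_j) − g_i = 0, so g_i^SO = Σα_j = 18.2 for every i; G^SO = 109.2.

109.2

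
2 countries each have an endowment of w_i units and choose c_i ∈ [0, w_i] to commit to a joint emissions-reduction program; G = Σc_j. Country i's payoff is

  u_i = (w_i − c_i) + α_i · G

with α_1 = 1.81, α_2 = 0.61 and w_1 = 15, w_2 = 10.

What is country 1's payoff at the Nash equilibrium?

27.15

∂u_i/∂c_i = α_i − 1, so country i contributes w_i if α_i > 1, else 0.
α_i > 1 for i ∈ {1}; NE contributions (15, 0), G = 15.
u_1 = (15 − 15) + 1.81·15 = 27.15.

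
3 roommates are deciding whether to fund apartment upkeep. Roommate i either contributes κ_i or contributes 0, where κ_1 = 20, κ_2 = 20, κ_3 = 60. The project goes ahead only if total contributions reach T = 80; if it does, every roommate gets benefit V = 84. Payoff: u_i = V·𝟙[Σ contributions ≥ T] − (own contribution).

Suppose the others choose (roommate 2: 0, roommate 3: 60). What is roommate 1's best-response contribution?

Others' total = 60. Contributing 20 brings total to 80 ≥ 80: gain V − κ_1 = 64.
Best response: 20.

20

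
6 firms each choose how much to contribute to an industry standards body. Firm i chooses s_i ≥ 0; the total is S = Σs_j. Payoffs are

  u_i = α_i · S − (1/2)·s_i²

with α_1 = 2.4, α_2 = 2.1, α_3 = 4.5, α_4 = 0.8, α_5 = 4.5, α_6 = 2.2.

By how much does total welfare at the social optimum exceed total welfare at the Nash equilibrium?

572.575

Firm i's FOC: ∂u_i/∂s_i = α_i − s_i = 0, so s_i* = α_i.
NE contributions = (2.4, 2.1, 4.5, 0.8, 4.5, 2.2); S = 16.5.
W^NE = (Σα)·S − ½Σα_i² = 16.5² − ½·56.15 = 244.175.
Planner sets s_i = Σα_j = 16.5 for every i, so S^SO = 6·16.5 = 99.
W^SO = (Σα)·S^SO − ½·6·(Σα)² = (6/2)·16.5² = 816.75.
Deadweight loss = W^SO − W^NE = 572.575.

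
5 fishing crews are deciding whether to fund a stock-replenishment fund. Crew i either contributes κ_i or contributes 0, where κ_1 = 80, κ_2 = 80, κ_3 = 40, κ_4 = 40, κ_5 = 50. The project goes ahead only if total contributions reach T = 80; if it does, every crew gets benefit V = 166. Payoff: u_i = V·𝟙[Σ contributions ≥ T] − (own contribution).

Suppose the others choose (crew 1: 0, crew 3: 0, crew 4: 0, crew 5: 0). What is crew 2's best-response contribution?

80

Others' total = 0. Contributing 80 brings total to 80 ≥ 80: gain V − κ_2 = 86.
Best response: 80.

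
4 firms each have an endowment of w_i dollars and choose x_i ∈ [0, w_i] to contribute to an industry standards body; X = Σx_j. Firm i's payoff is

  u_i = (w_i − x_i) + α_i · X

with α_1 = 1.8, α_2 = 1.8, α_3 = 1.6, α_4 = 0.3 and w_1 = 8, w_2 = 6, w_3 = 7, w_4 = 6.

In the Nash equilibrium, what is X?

∂u_i/∂x_i = α_i − 1, so firm i contributes w_i if α_i > 1, else 0.
α_i > 1 for i ∈ {1, 2, 3}; NE contributions (8, 6, 7, 0), X = 21.

21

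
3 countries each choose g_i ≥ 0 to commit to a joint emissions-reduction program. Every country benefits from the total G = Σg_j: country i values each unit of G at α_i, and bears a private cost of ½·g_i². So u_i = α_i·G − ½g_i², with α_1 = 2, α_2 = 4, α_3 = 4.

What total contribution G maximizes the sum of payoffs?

30

Planner FOC: ∂(Σu_j)/∂g_i = (Σα_j) − g_i = 0, so g_i^SO = Σα_j = 10 for every i; G^SO = 30.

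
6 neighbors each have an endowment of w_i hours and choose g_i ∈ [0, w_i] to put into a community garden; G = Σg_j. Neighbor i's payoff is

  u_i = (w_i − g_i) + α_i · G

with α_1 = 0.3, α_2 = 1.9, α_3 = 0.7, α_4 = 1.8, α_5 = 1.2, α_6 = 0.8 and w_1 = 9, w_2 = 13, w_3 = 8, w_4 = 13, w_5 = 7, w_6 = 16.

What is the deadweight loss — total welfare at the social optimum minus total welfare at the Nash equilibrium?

∂u_i/∂g_i = α_i − 1, so neighbor i contributes w_i if α_i > 1, else 0.
α_i > 1 for i ∈ {2, 4, 5}; NE contributions (0, 13, 0, 13, 7, 0), G = 33.
W^NE = Σw_i − G^NE + (Σα_i)·G^NE = 66 + 5.7·33 = 254.1.
Planner: ∂(Σu_j)/∂g_i = Σα_j − 1 = 5.7 > 0, so everyone contributes w_i; G^SO = 66, W^SO = 66 + 5.7·66 = 442.2.
Deadweight loss = 188.1.

188.1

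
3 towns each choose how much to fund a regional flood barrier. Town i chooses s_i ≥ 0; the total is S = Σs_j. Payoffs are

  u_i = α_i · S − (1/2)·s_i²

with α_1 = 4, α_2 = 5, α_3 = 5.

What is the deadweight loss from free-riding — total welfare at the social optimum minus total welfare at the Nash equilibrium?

131

Town i's FOC: ∂u_i/∂s_i = α_i − s_i = 0, so s_i* = α_i.
NE contributions = (4, 5, 5); S = 14.
W^NE = (Σα)·S − ½Σα_i² = 14² − ½·66 = 163.
Planner sets s_i = Σα_j = 14 for every i, so S^SO = 3·14 = 42.
W^SO = (Σα)·S^SO − ½·3·(Σα)² = (3/2)·14² = 294.
Deadweight loss = W^SO − W^NE = 131.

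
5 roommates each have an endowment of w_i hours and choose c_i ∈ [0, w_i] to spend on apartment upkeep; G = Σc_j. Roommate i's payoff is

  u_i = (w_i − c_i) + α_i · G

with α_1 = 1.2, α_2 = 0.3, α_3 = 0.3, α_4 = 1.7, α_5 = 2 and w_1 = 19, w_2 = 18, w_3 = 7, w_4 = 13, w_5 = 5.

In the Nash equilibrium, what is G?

37

∂u_i/∂c_i = α_i − 1, so roommate i contributes w_i if α_i > 1, else 0.
α_i > 1 for i ∈ {1, 4, 5}; NE contributions (19, 0, 0, 13, 5), G = 37.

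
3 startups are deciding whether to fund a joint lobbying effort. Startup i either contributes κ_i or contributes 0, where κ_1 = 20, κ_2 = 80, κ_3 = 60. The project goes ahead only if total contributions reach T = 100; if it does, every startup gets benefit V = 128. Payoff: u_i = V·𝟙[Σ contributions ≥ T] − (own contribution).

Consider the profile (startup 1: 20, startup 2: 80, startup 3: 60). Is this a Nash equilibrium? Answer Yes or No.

No

Total = 160 ≥ 100: provided.
Startup 1 (pledges 20, payoff 108): dropping to 0 → total 140, payoff 128. Profitable deviation.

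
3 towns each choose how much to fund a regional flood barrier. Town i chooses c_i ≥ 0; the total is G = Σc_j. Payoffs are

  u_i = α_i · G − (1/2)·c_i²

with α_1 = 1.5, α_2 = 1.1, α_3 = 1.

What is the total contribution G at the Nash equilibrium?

Town i's FOC: ∂u_i/∂c_i = α_i − c_i = 0, so c_i* = α_i.
NE contributions = (1.5, 1.1, 1); G = 3.6.

3.6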